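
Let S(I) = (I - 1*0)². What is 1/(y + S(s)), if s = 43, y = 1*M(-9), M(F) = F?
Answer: 1/1840 ≈ 0.00054348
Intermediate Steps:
y = -9 (y = 1*(-9) = -9)
S(I) = I² (S(I) = (I + 0)² = I²)
1/(y + S(s)) = 1/(-9 + 43²) = 1/(-9 + 1849) = 1/1840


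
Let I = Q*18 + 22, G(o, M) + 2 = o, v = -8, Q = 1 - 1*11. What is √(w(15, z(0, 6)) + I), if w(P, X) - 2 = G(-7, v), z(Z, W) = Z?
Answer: I*√165 ≈ 12.845*I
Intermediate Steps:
Q = -10 (Q = 1 - 11 = -10)
G(o, M) = -2 + o
I = -158 (I = -10*18 + 22 = -180 + 22 = -158)
w(P, X) = -7 (w(P, X) = 2 + (-2 - 7) = 2 - 9 = -7)
√(w(15, z(0, 6)) + I) = √(-7 - 158) = √(-165) = I*√165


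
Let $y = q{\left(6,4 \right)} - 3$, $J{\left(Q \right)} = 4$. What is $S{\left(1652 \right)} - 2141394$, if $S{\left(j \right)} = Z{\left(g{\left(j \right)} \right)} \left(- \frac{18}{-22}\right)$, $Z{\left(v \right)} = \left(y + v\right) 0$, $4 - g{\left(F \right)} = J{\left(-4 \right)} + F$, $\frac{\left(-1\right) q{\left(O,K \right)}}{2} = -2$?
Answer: $-2141394$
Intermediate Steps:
$q{\left(O,K \right)} = 4$ ($q{\left(O,K \right)} = \left(-2\right) \left(-2\right) = 4$)
$g{\left(F \right)} = - F$ ($g{\left(F \right)} = 4 - \left(4 + F\right) = - F$)
$y = 1$ ($y = 4 - 3 = 1$)
$Z{\left(v \right)} = 0$ ($Z{\left(v \right)} = \left(1 + v\right) 0 = 0$)
$S{\left(j \right)} = 0$ ($S{\left(j \right)} = 0 \left(- \frac{18}{-22}\right) = 0 \left(\left(-18\right) \left(- \frac{1}{22}\right)\right) = 0 \cdot \frac{9}{11} = 0$)
$S{\left(1652 \right)} - 2141394 = 0 - 2141394 = -2141394$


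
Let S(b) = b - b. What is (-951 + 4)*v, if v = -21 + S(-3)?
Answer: 19887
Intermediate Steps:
S(b) = 0
v = -21 (v = -21 + 0 = -21)
(-951 + 4)*v = (-951 + 4)*(-21) = -947*(-21) = 19887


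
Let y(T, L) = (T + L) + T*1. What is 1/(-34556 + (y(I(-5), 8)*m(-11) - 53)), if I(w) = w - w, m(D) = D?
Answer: -1/34697 ≈ -2.8821e-5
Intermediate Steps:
I(w) = 0
y(T, L) = L + 2*T (y(T, L) = (L + T) + T = L + 2*T)
1/(-34556 + (y(I(-5), 8)*m(-11) - 53)) = 1/(-34556 + ((8 + 2*0)*(-11) - 53)) = 1/(-34556 + ((8 + 0)*(-11) - 53)) = 1/(-34556 + (8*(-11) - 53)) = 1/(-34556 + (-88 - 53)) = 1/(-34556 - 141) = 1/(-34697) = -1/34697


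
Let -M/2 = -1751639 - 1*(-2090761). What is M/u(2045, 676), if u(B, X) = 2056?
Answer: -169561/514 ≈ -329.89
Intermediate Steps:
M = -678244 (M = -2*(-1751639 - 1*(-2090761)) = -2*(-1751639 + 2090761) = -2*339122 = -678244)
M/u(2045, 676) = -678244/2056 = -678244*1/2056 = -169561/514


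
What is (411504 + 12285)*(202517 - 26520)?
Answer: 74585592633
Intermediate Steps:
(411504 + 12285)*(202517 - 26520) = 423789*175997 = 74585592633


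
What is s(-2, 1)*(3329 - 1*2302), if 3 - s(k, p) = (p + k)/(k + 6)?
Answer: 13351/4 ≈ 3337.8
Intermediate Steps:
s(k, p) = 3 - (k + p)/(6 + k) (s(k, p) = 3 - (p + k)/(k + 6) = 3 - (k + p)/(6 + k))
s(-2, 1)*(3329 - 1*2302) = ((18 - 1*1 + 2*(-2))/(6 - 2))*(3329 - 1*2302) = ((18 - 1 - 4)/4)*(3329 - 2302) = ((1/4)*13)*1027 = (13/4)*1027 = 13351/4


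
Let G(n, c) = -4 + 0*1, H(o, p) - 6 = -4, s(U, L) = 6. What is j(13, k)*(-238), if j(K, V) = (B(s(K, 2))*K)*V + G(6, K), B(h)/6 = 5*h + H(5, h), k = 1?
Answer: -593096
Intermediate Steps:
H(o, p) = 2 (H(o, p) = 6 - 4 = 2)
G(n, c) = -4 (G(n, c) = -4 + 0 = -4)
B(h) = 12 + 30*h (B(h) = 6*(5*h + 2) = 6*(2 + 5*h) = 12 + 30*h)
j(K, V) = -4 + 192*K*V (j(K, V) = ((12 + 30*6)*K)*V - 4 = ((12 + 180)*K)*V - 4 = (192*K)*V - 4 = 192*K*V - 4 = -4 + 192*K*V)
j(13, k)*(-238) = (-4 + 192*13*1)*(-238) = (-4 + 2496)*(-238) = 2492*(-238) = -593096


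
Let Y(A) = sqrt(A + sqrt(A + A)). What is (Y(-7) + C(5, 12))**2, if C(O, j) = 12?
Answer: (12 + sqrt(-7 + I*sqrt(14)))**2 ≈ 153.43 + 69.331*I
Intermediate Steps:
Y(A) = sqrt(A + sqrt(2)*sqrt(A)) (Y(A) = sqrt(A + sqrt(2*A)) = sqrt(A + sqrt(2)*sqrt(A)))
(Y(-7) + C(5, 12))**2 = (sqrt(-7 + sqrt(2)*sqrt(-7)) + 12)**2 = (sqrt(-7 + sqrt(2)*(I*sqrt(7))) + 12)**2 = (sqrt(-7 + I*sqrt(14)) + 12)**2 = (12 + sqrt(-7 + I*sqrt(14)))**2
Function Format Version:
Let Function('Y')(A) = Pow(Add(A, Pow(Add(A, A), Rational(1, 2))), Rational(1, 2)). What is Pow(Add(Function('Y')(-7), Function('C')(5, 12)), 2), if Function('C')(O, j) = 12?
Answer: Pow(Add(12, Pow(Add(-7, Mul(I, Pow(14, Rational(1, 2)))), Rational(1, 2))), 2) ≈ Add(153.43, Mul(69.331, I))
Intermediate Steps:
Function('Y')(A) = Pow(Add(A, Mul(Pow(2, Rational(1, 2)), Pow(A, Rational(1, 2)))), Rational(1, 2)) (Function('Y')(A) = Pow(Add(A, Pow(Mul(2, A), Rational(1, 2))), Rational(1, 2)) = Pow(Add(A, Mul(Pow(2, Rational(1, 2)), Pow(A, Rational(1, 2)))), Rational(1, 2)))
Pow(Add(Function('Y')(-7), Function('C')(5, 12)), 2) = Pow(Add(Pow(Add(-7, Mul(Pow(2, Rational(1, 2)), Pow(-7, Rational(1, 2)))), Rational(1, 2)), 12), 2) = Pow(Add(Pow(Add(-7, Mul(Pow(2, Rational(1, 2)), Mul(I, Pow(7, Rational(1, 2))))), Rational(1, 2)), 12), 2) = Pow(Add(Pow(Add(-7, Mul(I, Pow(14, Rational(1, 2)))), Rational(1, 2)), 12), 2) = Pow(Add(12, Pow(Add(-7, Mul(I, Pow(14, Rational(1, 2)))), Rational(1, 2))), 2)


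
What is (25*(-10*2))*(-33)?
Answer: 16500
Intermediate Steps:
(25*(-10*2))*(-33) = (25*(-20))*(-33) = -500*(-33) = 16500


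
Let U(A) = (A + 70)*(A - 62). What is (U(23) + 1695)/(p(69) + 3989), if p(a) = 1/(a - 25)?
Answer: -85008/175517 ≈ -0.48433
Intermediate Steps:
p(a) = 1/(-25 + a)
U(A) = (-62 + A)*(70 + A) (U(A) = (70 + A)*(-62 + A) = (-62 + A)*(70 + A))
(U(23) + 1695)/(p(69) + 3989) = ((-4340 + 23² + 8*23) + 1695)/(1/(-25 + 69) + 3989) = ((-4340 + 529 + 184) + 1695)/(1/44 + 3989) = (-3627 + 1695)/(1/44 + 3989) = -1932/175517/44 = -1932*44/175517 = -85008/175517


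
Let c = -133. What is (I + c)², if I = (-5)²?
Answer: 11664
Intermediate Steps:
I = 25
(I + c)² = (25 - 133)² = (-108)² = 11664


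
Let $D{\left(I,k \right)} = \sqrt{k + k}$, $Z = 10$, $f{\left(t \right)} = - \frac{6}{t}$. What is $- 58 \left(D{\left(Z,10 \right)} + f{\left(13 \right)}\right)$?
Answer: $\frac{348}{13} - 116 \sqrt{5} \approx -232.61$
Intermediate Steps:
$D{\left(I,k \right)} = \sqrt{2} \sqrt{k}$ ($D{\left(I,k \right)} = \sqrt{2 k} = \sqrt{2} \sqrt{k}$)
$- 58 \left(D{\left(Z,10 \right)} + f{\left(13 \right)}\right) = - 58 \left(\sqrt{2} \sqrt{10} - \frac{6}{13}\right) = - 58 \left(2 \sqrt{5} - \frac{6}{13}\right) = - 58 \left(- \frac{6}{13} + 2 \sqrt{5}\right) = \frac{348}{13} - 116 \sqrt{5}$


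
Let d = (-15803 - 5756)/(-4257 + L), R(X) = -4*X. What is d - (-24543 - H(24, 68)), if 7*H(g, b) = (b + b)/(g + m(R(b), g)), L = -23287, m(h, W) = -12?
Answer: 14197649467/578424 ≈ 24545.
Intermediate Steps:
H(g, b) = 2*b/(7*(-12 + g)) (H(g, b) = ((b + b)/(g - 12))/7 = ((2*b)/(-12 + g))/7 = (2*b/(-12 + g))/7 = 2*b/(7*(-12 + g)))
d = 21559/27544 (d = (-15803 - 5756)/(-4257 - 23287) = -21559/(-27544) = -21559*(-1/27544) = 21559/27544 ≈ 0.78271)
d - (-24543 - H(24, 68)) = 21559/27544 - (-24543 - 2*68/(7*(-12 + 24))) = 21559/27544 - (-24543 - 2*68/(7*12)) = 21559/27544 - (-24543 - 1*34/21) = 21559/27544 - (-24543 - 34/21) = 21559/27544 - 1*(-515437/21) = 21559/27544 + 515437/21 = 14197649467/578424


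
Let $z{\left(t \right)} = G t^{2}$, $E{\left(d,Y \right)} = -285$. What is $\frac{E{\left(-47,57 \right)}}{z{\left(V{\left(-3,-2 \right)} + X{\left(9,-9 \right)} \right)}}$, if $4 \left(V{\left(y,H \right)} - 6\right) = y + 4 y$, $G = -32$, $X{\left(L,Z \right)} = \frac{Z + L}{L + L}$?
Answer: $\frac{95}{54} \approx 1.7593$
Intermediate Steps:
$X{\left(L,Z \right)} = \frac{L + Z}{2 L}$
$V{\left(y,H \right)} = 6 + \frac{5 y}{4}$ ($V{\left(y,H \right)} = 6 + \frac{y + 4 y}{4} = 6 + \frac{5 y}{4}$)
$z{\left(t \right)} = - 32 t^{2}$
$\frac{E{\left(-47,57 \right)}}{z{\left(V{\left(-3,-2 \right)} + X{\left(9,-9 \right)} \right)}} = - \frac{285}{\left(-32\right) \left(\left(6 + \frac{5}{4} \left(-3\right)\right) + \frac{9 - 9}{2 \cdot 9}\right)^{2}} = - \frac{285}{\left(-32\right) \left(\left(6 - \frac{15}{4}\right) + \frac{1}{2} \cdot \frac{1}{9} \cdot 0\right)^{2}} = - \frac{285}{\left(-32\right) \left(\frac{9}{4} + 0\right)^{2}} = - \frac{285}{\left(-32\right) \left(\frac{9}{4}\right)^{2}} = - \frac{285}{\left(-32\right) \frac{81}{16}} = - \frac{285}{-162} = \left(-285\right) \left(- \frac{1}{162}\right) = \frac{95}{54}$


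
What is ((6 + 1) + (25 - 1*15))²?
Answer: 289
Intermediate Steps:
((6 + 1) + (25 - 1*15))² = (7 + (25 - 15))² = (7 + 10)² = 17² = 289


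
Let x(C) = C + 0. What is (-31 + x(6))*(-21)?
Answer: 525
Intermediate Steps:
x(C) = C
(-31 + x(6))*(-21) = (-31 + 6)*(-21) = -25*(-21) = 525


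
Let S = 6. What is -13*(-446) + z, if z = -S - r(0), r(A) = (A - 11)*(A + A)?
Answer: 5792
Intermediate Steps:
r(A) = 2*A*(-11 + A) (r(A) = (-11 + A)*(2*A) = 2*A*(-11 + A))
z = -6 (z = -1*6 - 2*0*(-11 + 0) = -6 - 2*0*(-11) = -6 - 1*0 = -6 + 0 = -6)
-13*(-446) + z = -13*(-446) - 6 = 5798 - 6 = 5792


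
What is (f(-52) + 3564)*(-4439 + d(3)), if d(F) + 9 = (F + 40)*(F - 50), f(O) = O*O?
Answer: -40547692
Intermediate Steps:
f(O) = O²
d(F) = -9 + (-50 + F)*(40 + F) (d(F) = -9 + (F + 40)*(F - 50) = -9 + (40 + F)*(-50 + F) = -9 + (-50 + F)*(40 + F))
(f(-52) + 3564)*(-4439 + d(3)) = ((-52)² + 3564)*(-4439 + (-2009 + 3² - 10*3)) = (2704 + 3564)*(-4439 + (-2009 + 9 - 30)) = 6268*(-4439 - 2030) = 6268*(-6469) = -40547692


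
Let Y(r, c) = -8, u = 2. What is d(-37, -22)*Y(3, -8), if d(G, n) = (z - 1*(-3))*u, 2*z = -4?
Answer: -16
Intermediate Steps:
z = -2 (z = (½)*(-4) = -2)
d(G, n) = 2 (d(G, n) = (-2 - 1*(-3))*2 = (-2 + 3)*2 = 1*2 = 2)
d(-37, -22)*Y(3, -8) = 2*(-8) = -16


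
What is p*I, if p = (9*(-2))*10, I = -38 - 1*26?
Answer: 11520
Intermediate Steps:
I = -64 (I = -38 - 26 = -64)
p = -180 (p = -18*10 = -180)
p*I = -180*(-64) = 11520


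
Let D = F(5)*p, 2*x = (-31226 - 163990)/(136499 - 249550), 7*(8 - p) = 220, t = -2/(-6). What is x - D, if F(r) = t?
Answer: 20590132/2374071 ≈ 8.6729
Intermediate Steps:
t = ⅓ (t = -2*(-⅙) = ⅓ ≈ 0.33333)
p = -164/7 (p = 8 - ⅐*220 = 8 - 220/7 = -164/7 ≈ -23.429)
F(r) = ⅓
x = 97608/113051 (x = ((-31226 - 163990)/(136499 - 249550))/2 = (-195216/(-113051))/2 = (-195216*(-1/113051))/2 = (½)*(195216/113051) = 97608/113051 ≈ 0.86340)
D = -164/21 (D = (⅓)*(-164/7) = -164/21 ≈ -7.8095)
x - D = 97608/113051 - 1*(-164/21) = 97608/113051 + 164/21 = 20590132/2374071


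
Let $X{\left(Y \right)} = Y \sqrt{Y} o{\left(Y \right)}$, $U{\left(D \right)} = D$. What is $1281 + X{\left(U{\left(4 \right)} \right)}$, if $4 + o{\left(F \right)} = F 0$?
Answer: $1249$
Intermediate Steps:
$o{\left(F \right)} = -4$ ($o{\left(F \right)} = -4 + F 0 = -4 + 0 = -4$)
$X{\left(Y \right)} = - 4 Y^{\frac{3}{2}}$ ($X{\left(Y \right)} = Y \sqrt{Y} \left(-4\right) = Y^{\frac{3}{2}} \left(-4\right) = - 4 Y^{\frac{3}{2}}$)
$1281 + X{\left(U{\left(4 \right)} \right)} = 1281 - 4 \cdot 4^{\frac{3}{2}} = 1281 - 32 = 1249$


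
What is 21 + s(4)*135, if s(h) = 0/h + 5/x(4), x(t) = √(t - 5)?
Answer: 21 - 675*I ≈ 21.0 - 675.0*I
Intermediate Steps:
x(t) = √(-5 + t)
s(h) = -5*I (s(h) = 0/h + 5/(√(-5 + 4)) = 0 + 5/(√(-1)) = 0 + 5/I = 0 + 5*(-I) = 0 - 5*I = -5*I)
21 + s(4)*135 = 21 - 5*I*135 = 21 - 675*I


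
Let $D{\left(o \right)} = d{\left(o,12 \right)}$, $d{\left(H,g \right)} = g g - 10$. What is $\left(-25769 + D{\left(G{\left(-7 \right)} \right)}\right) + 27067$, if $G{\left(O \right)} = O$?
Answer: $1432$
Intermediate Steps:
$d{\left(H,g \right)} = -10 + g^{2}$ ($d{\left(H,g \right)} = g^{2} - 10 = -10 + g^{2}$)
$D{\left(o \right)} = 134$ ($D{\left(o \right)} = -10 + 12^{2} = -10 + 144 = 134$)
$\left(-25769 + D{\left(G{\left(-7 \right)} \right)}\right) + 27067 = \left(-25769 + 134\right) + 27067 = -25635 + 27067 = 1432$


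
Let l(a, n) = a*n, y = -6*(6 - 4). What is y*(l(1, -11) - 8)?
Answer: 228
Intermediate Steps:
y = -12 (y = -6*2 = -12)
y*(l(1, -11) - 8) = -12*(1*(-11) - 8) = -12*(-11 - 8) = -12*(-19) = 228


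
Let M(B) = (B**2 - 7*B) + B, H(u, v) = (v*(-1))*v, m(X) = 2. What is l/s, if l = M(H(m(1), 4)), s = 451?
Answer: 32/41 ≈ 0.78049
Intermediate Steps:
H(u, v) = -v**2 (H(u, v) = (-v)*v = -v**2)
M(B) = B**2 - 6*B
l = 352 (l = (-1*4**2)*(-6 - 1*4**2) = (-1*16)*(-6 - 1*16) = -16*(-6 - 16) = -16*(-22) = 352)
l/s = 352/451 = (1/451)*352 = 32/41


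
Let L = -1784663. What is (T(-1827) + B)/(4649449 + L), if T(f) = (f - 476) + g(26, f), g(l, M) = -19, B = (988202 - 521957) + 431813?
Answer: 447868/1432393 ≈ 0.31267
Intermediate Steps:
B = 898058 (B = 466245 + 431813 = 898058)
T(f) = -495 + f (T(f) = (f - 476) - 19 = (-476 + f) - 19 = -495 + f)
(T(-1827) + B)/(4649449 + L) = ((-495 - 1827) + 898058)/(4649449 - 1784663) = (-2322 + 898058)/2864786 = 895736*(1/2864786) = 447868/1432393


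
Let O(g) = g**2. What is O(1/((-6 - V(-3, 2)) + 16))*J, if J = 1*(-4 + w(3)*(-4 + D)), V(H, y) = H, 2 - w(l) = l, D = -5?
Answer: 5/169 ≈ 0.029586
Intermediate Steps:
w(l) = 2 - l
J = 5 (J = 1*(-4 + (2 - 1*3)*(-4 - 5)) = 1*(-4 + (2 - 3)*(-9)) = 1*(-4 - 1*(-9)) = 1*(-4 + 9) = 1*5 = 5)
O(1/((-6 - V(-3, 2)) + 16))*J = (1/((-6 - 1*(-3)) + 16))**2*5 = (1/((-6 + 3) + 16))**2*5 = (1/(-3 + 16))**2*5 = (1/13)**2*5 = (1/169)*5 = 5/169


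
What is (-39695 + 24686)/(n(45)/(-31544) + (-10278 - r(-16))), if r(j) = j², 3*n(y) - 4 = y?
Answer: 1420331688/996853537 ≈ 1.4248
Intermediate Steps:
n(y) = 4/3 + y/3
(-39695 + 24686)/(n(45)/(-31544) + (-10278 - r(-16))) = (-39695 + 24686)/((4/3 + (⅓)*45)/(-31544) + (-10278 - 1*(-16)²)) = -15009/((4/3 + 15)*(-1/31544) + (-10278 - 1*256)) = -15009/((49/3)*(-1/31544) + (-10278 - 256)) = -15009/(-49/94632 - 10534) = -15009/(-996853537/94632) = -15009*(-94632/996853537) = 1420331688/996853537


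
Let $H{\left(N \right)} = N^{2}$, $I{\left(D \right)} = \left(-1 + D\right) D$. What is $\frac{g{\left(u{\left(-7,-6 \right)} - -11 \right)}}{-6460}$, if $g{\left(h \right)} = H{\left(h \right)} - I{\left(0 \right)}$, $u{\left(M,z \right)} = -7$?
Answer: $- \frac{4}{1615} \approx -0.0024768$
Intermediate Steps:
$I{\left(D \right)} = D \left(-1 + D\right)$
$g{\left(h \right)} = h^{2}$ ($g{\left(h \right)} = h^{2} - 0 \left(-1 + 0\right) = h^{2} - 0 \left(-1\right) = h^{2} - 0 = h^{2} + 0 = h^{2}$)
$\frac{g{\left(u{\left(-7,-6 \right)} - -11 \right)}}{-6460} = \frac{\left(-7 - -11\right)^{2}}{-6460} = \left(-7 + 11\right)^{2} \left(- \frac{1}{6460}\right) = 4^{2} \left(- \frac{1}{6460}\right) = 16 \left(- \frac{1}{6460}\right) = - \frac{4}{1615}$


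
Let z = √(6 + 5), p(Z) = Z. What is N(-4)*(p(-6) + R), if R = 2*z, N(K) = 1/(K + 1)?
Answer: 2 - 2*√11/3 ≈ -0.21108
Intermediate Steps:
z = √11 ≈ 3.3166
N(K) = 1/(1 + K)
R = 2*√11 ≈ 6.6332
N(-4)*(p(-6) + R) = (-6 + 2*√11)/(1 - 4) = (-6 + 2*√11)/(-3) = -(-6 + 2*√11)/3 = 2 - 2*√11/3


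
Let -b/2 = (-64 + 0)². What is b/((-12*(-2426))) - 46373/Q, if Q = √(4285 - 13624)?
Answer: -1024/3639 + 46373*I*√9339/9339 ≈ -0.2814 + 479.86*I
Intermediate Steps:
Q = I*√9339 (Q = √(-9339) = I*√9339 ≈ 96.639*I)
b = -8192 (b = -2*(-64 + 0)² = -2*(-64)² = -2*4096 = -8192)
b/((-12*(-2426))) - 46373/Q = -8192/((-12*(-2426))) - 46373*(-I*√9339/9339) = -8192/29112 - (-46373)*I*√9339/9339 = -8192*1/29112 + 46373*I*√9339/9339 = -1024/3639 + 46373*I*√9339/9339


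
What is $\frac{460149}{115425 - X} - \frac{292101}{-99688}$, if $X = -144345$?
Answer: $\frac{20291735047}{4315991960} \approx 4.7015$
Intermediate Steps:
$\frac{460149}{115425 - X} - \frac{292101}{-99688} = \frac{460149}{115425 - -144345} - \frac{292101}{-99688} = \frac{460149}{115425 + 144345} - - \frac{292101}{99688} = \frac{460149}{259770} + \frac{292101}{99688} = 460149 \cdot \frac{1}{259770} + \frac{292101}{99688} = \frac{153383}{86590} + \frac{292101}{99688} = \frac{20291735047}{4315991960}$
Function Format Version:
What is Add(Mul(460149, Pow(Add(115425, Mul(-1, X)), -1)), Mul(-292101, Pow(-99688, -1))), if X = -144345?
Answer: Rational(20291735047, 4315991960) ≈ 4.7015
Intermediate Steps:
Add(Mul(460149, Pow(Add(115425, Mul(-1, X)), -1)), Mul(-292101, Pow(-99688, -1))) = Add(Mul(460149, Pow(Add(115425, Mul(-1, -144345)), -1)), Mul(-292101, Pow(-99688, -1))) = Add(Mul(460149, Pow(Add(115425, 144345), -1)), Mul(-292101, Rational(-1, 99688))) = Add(Mul(460149, Pow(259770, -1)), Rational(292101, 99688)) = Add(Mul(460149, Rational(1, 259770)), Rational(292101, 99688)) = Add(Rational(153383, 86590), Rational(292101, 99688)) = Rational(20291735047, 4315991960)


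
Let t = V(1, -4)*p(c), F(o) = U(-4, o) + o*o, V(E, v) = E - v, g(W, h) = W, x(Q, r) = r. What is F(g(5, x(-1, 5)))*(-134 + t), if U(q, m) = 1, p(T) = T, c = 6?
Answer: -2704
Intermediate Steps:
F(o) = 1 + o² (F(o) = 1 + o*o = 1 + o²)
t = 30 (t = (1 - 1*(-4))*6 = (1 + 4)*6 = 5*6 = 30)
F(g(5, x(-1, 5)))*(-134 + t) = (1 + 5²)*(-134 + 30) = (1 + 25)*(-104) = 26*(-104) = -2704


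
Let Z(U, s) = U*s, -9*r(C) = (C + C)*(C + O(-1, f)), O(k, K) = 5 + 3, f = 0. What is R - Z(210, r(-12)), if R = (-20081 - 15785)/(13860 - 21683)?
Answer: 17559386/7823 ≈ 2244.6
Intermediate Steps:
O(k, K) = 8
r(C) = -2*C*(8 + C)/9 (r(C) = -(C + C)*(C + 8)/9 = -2*C*(8 + C)/9)
R = 35866/7823 (R = -35866/(-7823) = -35866*(-1/7823) = 35866/7823 ≈ 4.5847)
R - Z(210, r(-12)) = 35866/7823 - 210*(-2/9*(-12)*(8 - 12)) = 35866/7823 - 210*(-2/9*(-12)*(-4)) = 35866/7823 - 210*(-32)/3 = 35866/7823 - 1*(-2240) = 35866/7823 + 2240 = 17559386/7823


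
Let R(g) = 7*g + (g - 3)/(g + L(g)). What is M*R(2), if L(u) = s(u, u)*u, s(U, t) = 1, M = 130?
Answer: 3575/2 ≈ 1787.5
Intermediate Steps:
L(u) = u (L(u) = 1*u = u)
R(g) = 7*g + (-3 + g)/(2*g) (R(g) = 7*g + (g - 3)/(g + g) = 7*g + (-3 + g)/((2*g)) = 7*g + (-3 + g)*(1/(2*g)) = 7*g + (-3 + g)/(2*g))
M*R(2) = 130*((½)*(-3 + 2 + 14*2²)/2) = 130*((½)*(½)*(-3 + 2 + 14*4)) = 130*((½)*(½)*(-3 + 2 + 56)) = 130*((½)*(½)*55) = 130*(55/4) = 3575/2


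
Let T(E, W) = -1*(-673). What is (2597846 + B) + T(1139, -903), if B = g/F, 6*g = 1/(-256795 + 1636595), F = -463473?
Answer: 9970518110836575599/3837000272400 ≈ 2.5985e+6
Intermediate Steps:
T(E, W) = 673
g = 1/8278800 (g = 1/(6*(-256795 + 1636595)) = (⅙)/1379800 = (⅙)*(1/1379800) = 1/8278800 ≈ 1.2079e-7)
B = -1/3837000272400 (B = (1/8278800)/(-463473) = (1/8278800)*(-1/463473) = -1/3837000272400 ≈ -2.6062e-13)
(2597846 + B) + T(1139, -903) = (2597846 - 1/3837000272400) + 673 = 9967935809653250399/3837000272400 + 673 = 9970518110836575599/3837000272400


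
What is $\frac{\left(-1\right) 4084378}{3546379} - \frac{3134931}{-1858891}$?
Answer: $\frac{3525239960051}{6592332005689} \approx 0.53475$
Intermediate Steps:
$\frac{\left(-1\right) 4084378}{3546379} - \frac{3134931}{-1858891} = \left(-4084378\right) \frac{1}{3546379} - - \frac{3134931}{1858891} = - \frac{4084378}{3546379} + \frac{3134931}{1858891} = \frac{3525239960051}{6592332005689}$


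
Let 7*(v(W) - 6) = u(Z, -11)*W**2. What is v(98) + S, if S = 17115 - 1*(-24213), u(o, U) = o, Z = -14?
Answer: 22126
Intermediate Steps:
v(W) = 6 - 2*W**2 (v(W) = 6 + (-14*W**2)/7 = 6 - 2*W**2)
S = 41328 (S = 17115 + 24213 = 41328)
v(98) + S = (6 - 2*98**2) + 41328 = (6 - 2*9604) + 41328 = (6 - 19208) + 41328 = -19202 + 41328 = 22126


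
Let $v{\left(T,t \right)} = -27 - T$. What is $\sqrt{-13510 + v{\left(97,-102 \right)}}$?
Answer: $i \sqrt{13634} \approx 116.76 i$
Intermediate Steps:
$\sqrt{-13510 + v{\left(97,-102 \right)}} = \sqrt{-13510 - 124} = \sqrt{-13634} = i \sqrt{13634}$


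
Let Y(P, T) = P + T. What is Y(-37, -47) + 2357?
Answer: 2273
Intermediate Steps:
Y(-37, -47) + 2357 = (-37 - 47) + 2357 = -84 + 2357 = 2273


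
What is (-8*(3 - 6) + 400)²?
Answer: 179776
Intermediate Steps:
(-8*(3 - 6) + 400)² = (-8*(-3) + 400)² = (24 + 400)² = 424² = 179776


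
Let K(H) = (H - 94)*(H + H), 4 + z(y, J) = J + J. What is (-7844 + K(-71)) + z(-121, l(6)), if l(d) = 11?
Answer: 15604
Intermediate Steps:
z(y, J) = -4 + 2*J (z(y, J) = -4 + (J + J) = -4 + 2*J)
K(H) = 2*H*(-94 + H) (K(H) = (-94 + H)*(2*H) = 2*H*(-94 + H))
(-7844 + K(-71)) + z(-121, l(6)) = (-7844 + 2*(-71)*(-94 - 71)) + (-4 + 2*11) = (-7844 + 2*(-71)*(-165)) + (-4 + 22) = (-7844 + 23430) + 18 = 15586 + 18 = 15604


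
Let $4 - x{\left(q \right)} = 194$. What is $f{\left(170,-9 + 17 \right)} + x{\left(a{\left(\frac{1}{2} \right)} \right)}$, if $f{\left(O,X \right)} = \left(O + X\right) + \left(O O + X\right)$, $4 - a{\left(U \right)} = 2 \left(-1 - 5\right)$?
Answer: $28896$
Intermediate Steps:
$a{\left(U \right)} = 16$ ($a{\left(U \right)} = 4 - 2 \left(-1 - 5\right) = 4 - 2 \left(-6\right) = 4 - -12 = 4 + 12 = 16$)
$x{\left(q \right)} = -190$ ($x{\left(q \right)} = 4 - 194 = -190$)
$f{\left(O,X \right)} = O + O^{2} + 2 X$ ($f{\left(O,X \right)} = \left(O + X\right) + \left(O^{2} + X\right) = \left(O + X\right) + \left(X + O^{2}\right) = O + O^{2} + 2 X$)
$f{\left(170,-9 + 17 \right)} + x{\left(a{\left(\frac{1}{2} \right)} \right)} = \left(170 + 170^{2} + 2 \left(-9 + 17\right)\right) - 190 = \left(170 + 28900 + 2 \cdot 8\right) - 190 = \left(170 + 28900 + 16\right) - 190 = 29086 - 190 = 28896$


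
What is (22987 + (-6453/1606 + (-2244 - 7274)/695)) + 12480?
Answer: 39567430647/1116170 ≈ 35449.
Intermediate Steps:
(22987 + (-6453/1606 + (-2244 - 7274)/695)) + 12480 = (22987 + (-6453*1/1606 - 9518*1/695)) + 12480 = (22987 + (-6453/1606 - 9518/695)) + 12480 = (22987 - 19770743/1116170) + 12480 = 25637629047/1116170 + 12480 = 39567430647/1116170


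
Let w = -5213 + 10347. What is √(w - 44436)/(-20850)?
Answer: -I*√39302/20850 ≈ -0.0095083*I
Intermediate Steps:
w = 5134
√(w - 44436)/(-20850) = √(5134 - 44436)/(-20850) = √(-39302)*(-1/20850) = (I*√39302)*(-1/20850) = -I*√39302/20850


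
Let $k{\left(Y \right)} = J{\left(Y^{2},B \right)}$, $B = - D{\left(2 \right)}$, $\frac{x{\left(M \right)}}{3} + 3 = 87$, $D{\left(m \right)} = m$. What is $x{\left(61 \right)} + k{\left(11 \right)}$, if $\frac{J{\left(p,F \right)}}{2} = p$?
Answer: $494$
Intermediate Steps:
$x{\left(M \right)} = 252$ ($x{\left(M \right)} = -9 + 3 \cdot 87 = -9 + 261 = 252$)
$B = -2$ ($B = \left(-1\right) 2 = -2$)
$J{\left(p,F \right)} = 2 p$
$k{\left(Y \right)} = 2 Y^{2}$
$x{\left(61 \right)} + k{\left(11 \right)} = 252 + 2 \cdot 11^{2} = 252 + 2 \cdot 121 = 252 + 242 = 494$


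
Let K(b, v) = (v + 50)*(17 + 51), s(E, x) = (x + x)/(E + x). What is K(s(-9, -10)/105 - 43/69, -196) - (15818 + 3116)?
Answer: -28862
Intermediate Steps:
s(E, x) = 2*x/(E + x) (s(E, x) = (2*x)/(E + x) = 2*x/(E + x))
K(b, v) = 3400 + 68*v (K(b, v) = (50 + v)*68 = 3400 + 68*v)
K(s(-9, -10)/105 - 43/69, -196) - (15818 + 3116) = (3400 + 68*(-196)) - (15818 + 3116) = (3400 - 13328) - 1*18934 = -9928 - 18934 = -28862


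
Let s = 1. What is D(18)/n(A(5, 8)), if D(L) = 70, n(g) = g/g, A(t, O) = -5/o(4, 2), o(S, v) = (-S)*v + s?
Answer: 70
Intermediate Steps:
o(S, v) = 1 - S*v (o(S, v) = (-S)*v + 1 = -S*v + 1 = 1 - S*v)
A(t, O) = 5/7 (A(t, O) = -5/(1 - 1*4*2) = -5/(1 - 8) = -5/(-7) = -5*(-⅐) = 5/7)
n(g) = 1
D(18)/n(A(5, 8)) = 70/1 = 70*1 = 70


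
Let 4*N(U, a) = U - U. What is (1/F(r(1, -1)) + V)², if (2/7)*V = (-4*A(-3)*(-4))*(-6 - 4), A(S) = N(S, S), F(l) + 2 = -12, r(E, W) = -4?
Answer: 1/196 ≈ 0.0051020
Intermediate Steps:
N(U, a) = 0 (N(U, a) = (U - U)/4 = (¼)*0 = 0)
F(l) = -14 (F(l) = -2 - 12 = -14)
A(S) = 0
V = 0 (V = 7*((-4*0*(-4))*(-6 - 4))/2 = 7*((0*(-4))*(-10))/2 = 7*(0*(-10))/2 = (7/2)*0 = 0)
(1/F(r(1, -1)) + V)² = (1/(-14) + 0)² = (-1/14 + 0)² = (-1/14)² = 1/196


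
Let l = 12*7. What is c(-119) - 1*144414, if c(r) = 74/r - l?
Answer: -17195336/119 ≈ -1.4450e+5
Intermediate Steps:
l = 84
c(r) = -84 + 74/r (c(r) = 74/r - 1*84 = 74/r - 84 = -84 + 74/r)
c(-119) - 1*144414 = (-84 + 74/(-119)) - 1*144414 = (-84 + 74*(-1/119)) - 144414 = (-84 - 74/119) - 144414 = -10070/119 - 144414 = -17195336/119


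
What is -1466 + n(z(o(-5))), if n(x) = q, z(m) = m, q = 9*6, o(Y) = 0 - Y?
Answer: -1412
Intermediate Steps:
o(Y) = -Y
q = 54
n(x) = 54
-1466 + n(z(o(-5))) = -1466 + 54 = -1412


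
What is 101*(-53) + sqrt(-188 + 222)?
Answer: -5353 + sqrt(34) ≈ -5347.2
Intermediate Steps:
101*(-53) + sqrt(-188 + 222) = -5353 + sqrt(34)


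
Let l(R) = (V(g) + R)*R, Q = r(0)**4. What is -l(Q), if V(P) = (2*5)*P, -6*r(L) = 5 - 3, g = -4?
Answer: 3239/6561 ≈ 0.49367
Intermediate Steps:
r(L) = -1/3 (r(L) = -(5 - 3)/6 = -1/6*2 = -1/3)
Q = 1/81 (Q = (-1/3)**4 = 1/81 ≈ 0.012346)
V(P) = 10*P
l(R) = R*(-40 + R) (l(R) = (10*(-4) + R)*R = (-40 + R)*R = R*(-40 + R))
-l(Q) = -(-40 + 1/81)/81 = -(-3239)/(81*81) = -1*(-3239/6561) = 3239/6561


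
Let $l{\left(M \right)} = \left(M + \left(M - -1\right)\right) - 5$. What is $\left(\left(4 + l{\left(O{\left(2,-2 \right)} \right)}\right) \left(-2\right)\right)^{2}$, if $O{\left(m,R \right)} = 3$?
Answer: $144$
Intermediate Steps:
$l{\left(M \right)} = -4 + 2 M$ ($l{\left(M \right)} = \left(M + \left(M + 1\right)\right) - 5 = \left(M + \left(1 + M\right)\right) - 5 = \left(1 + 2 M\right) - 5 = -4 + 2 M$)
$\left(\left(4 + l{\left(O{\left(2,-2 \right)} \right)}\right) \left(-2\right)\right)^{2} = \left(\left(4 + \left(-4 + 2 \cdot 3\right)\right) \left(-2\right)\right)^{2} = \left(\left(4 + \left(-4 + 6\right)\right) \left(-2\right)\right)^{2} = \left(\left(4 + 2\right) \left(-2\right)\right)^{2} = \left(6 \left(-2\right)\right)^{2} = \left(-12\right)^{2} = 144$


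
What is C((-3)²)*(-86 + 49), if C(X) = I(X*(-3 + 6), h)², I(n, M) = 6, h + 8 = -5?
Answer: -1332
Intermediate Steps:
h = -13 (h = -8 - 5 = -13)
C(X) = 36 (C(X) = 6² = 36)
C((-3)²)*(-86 + 49) = 36*(-86 + 49) = 36*(-37) = -1332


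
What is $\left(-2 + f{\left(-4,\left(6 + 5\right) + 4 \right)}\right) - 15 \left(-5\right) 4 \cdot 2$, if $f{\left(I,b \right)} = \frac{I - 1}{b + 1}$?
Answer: $\frac{9563}{16} \approx 597.69$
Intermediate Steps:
$f{\left(I,b \right)} = \frac{-1 + I}{1 + b}$
$\left(-2 + f{\left(-4,\left(6 + 5\right) + 4 \right)}\right) - 15 \left(-5\right) 4 \cdot 2 = \left(-2 + \frac{-1 - 4}{1 + \left(\left(6 + 5\right) + 4\right)}\right) - 15 \left(-5\right) 4 \cdot 2 = \left(-2 + \frac{1}{1 + \left(11 + 4\right)} \left(-5\right)\right) - 15 \left(\left(-20\right) 2\right) = \left(-2 + \frac{1}{1 + 15} \left(-5\right)\right) - -600 = \left(-2 + \frac{1}{16} \left(-5\right)\right) + 600 = \left(-2 - \frac{5}{16}\right) + 600 = - \frac{37}{16} + 600 = \frac{9563}{16}$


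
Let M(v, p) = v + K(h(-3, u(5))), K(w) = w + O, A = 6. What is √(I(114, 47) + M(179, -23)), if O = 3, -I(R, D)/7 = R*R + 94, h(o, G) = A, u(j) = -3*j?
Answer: I*√91442 ≈ 302.39*I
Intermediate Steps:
h(o, G) = 6
I(R, D) = -658 - 7*R² (I(R, D) = -7*(R*R + 94) = -7*(R² + 94) = -7*(94 + R²) = -658 - 7*R²)
K(w) = 3 + w (K(w) = w + 3 = 3 + w)
M(v, p) = 9 + v (M(v, p) = v + (3 + 6) = v + 9 = 9 + v)
√(I(114, 47) + M(179, -23)) = √((-658 - 7*114²) + (9 + 179)) = √((-658 - 7*12996) + 188) = √((-658 - 90972) + 188) = √(-91630 + 188) = √(-91442) = I*√91442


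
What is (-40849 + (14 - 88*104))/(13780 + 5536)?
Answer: -49987/19316 ≈ -2.5879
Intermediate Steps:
(-40849 + (14 - 88*104))/(13780 + 5536) = (-40849 + (14 - 9152))/19316 = (-40849 - 9138)*(1/19316) = -49987*1/19316 = -49987/19316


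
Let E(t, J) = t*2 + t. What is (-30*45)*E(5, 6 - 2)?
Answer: -20250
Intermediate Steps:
E(t, J) = 3*t (E(t, J) = 2*t + t = 3*t)
(-30*45)*E(5, 6 - 2) = (-30*45)*(3*5) = -1350*15 = -20250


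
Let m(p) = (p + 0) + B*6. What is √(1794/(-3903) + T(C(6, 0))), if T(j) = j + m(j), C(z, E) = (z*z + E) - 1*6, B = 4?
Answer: √141400486/1301 ≈ 9.1400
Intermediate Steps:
m(p) = 24 + p (m(p) = (p + 0) + 4*6 = p + 24 = 24 + p)
C(z, E) = -6 + E + z² (C(z, E) = (z² + E) - 6 = (E + z²) - 6 = -6 + E + z²)
T(j) = 24 + 2*j (T(j) = j + (24 + j) = 24 + 2*j)
√(1794/(-3903) + T(C(6, 0))) = √(1794/(-3903) + (24 + 2*(-6 + 0 + 6²))) = √(1794*(-1/3903) + (24 + 2*(-6 + 0 + 36))) = √(-598/1301 + (24 + 2*30)) = √(-598/1301 + (24 + 60)) = √(-598/1301 + 84) = √(108686/1301) = √141400486/1301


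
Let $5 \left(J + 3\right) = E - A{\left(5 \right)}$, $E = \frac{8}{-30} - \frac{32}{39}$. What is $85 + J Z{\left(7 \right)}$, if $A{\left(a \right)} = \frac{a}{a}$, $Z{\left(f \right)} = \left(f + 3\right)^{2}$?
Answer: $- \frac{10013}{39} \approx -256.74$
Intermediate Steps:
$Z{\left(f \right)} = \left(3 + f\right)^{2}$
$A{\left(a \right)} = 1$
$E = - \frac{212}{195}$ ($E = 8 \left(- \frac{1}{30}\right) - \frac{32}{39} = - \frac{4}{15} - \frac{32}{39} = - \frac{212}{195} \approx -1.0872$)
$J = - \frac{3332}{975}$ ($J = -3 + \frac{- \frac{212}{195} - 1}{5} = -3 + \frac{1}{5} \left(- \frac{407}{195}\right) = -3 - \frac{407}{975} = - \frac{3332}{975} \approx -3.4174$)
$85 + J Z{\left(7 \right)} = 85 - \frac{3332 \left(3 + 7\right)^{2}}{975} = 85 - \frac{3332 \cdot 10^{2}}{975} = 85 - \frac{13328}{39} = - \frac{10013}{39}$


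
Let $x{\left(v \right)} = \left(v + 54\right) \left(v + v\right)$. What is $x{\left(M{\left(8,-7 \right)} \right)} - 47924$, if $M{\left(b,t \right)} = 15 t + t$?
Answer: $-34932$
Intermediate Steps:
$M{\left(b,t \right)} = 16 t$
$x{\left(v \right)} = 2 v \left(54 + v\right)$ ($x{\left(v \right)} = \left(54 + v\right) 2 v = 2 v \left(54 + v\right)$)
$x{\left(M{\left(8,-7 \right)} \right)} - 47924 = 2 \cdot 16 \left(-7\right) \left(54 + 16 \left(-7\right)\right) - 47924 = 2 \left(-112\right) \left(54 - 112\right) - 47924 = 2 \left(-112\right) \left(-58\right) - 47924 = 12992 - 47924 = -34932$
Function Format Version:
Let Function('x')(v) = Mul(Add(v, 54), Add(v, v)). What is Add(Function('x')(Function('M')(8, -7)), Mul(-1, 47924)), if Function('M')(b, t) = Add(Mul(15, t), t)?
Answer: -34932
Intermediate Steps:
Function('M')(b, t) = Mul(16, t)
Function('x')(v) = Mul(2, v, Add(54, v)) (Function('x')(v) = Mul(Add(54, v), Mul(2, v)) = Mul(2, v, Add(54, v)))
Add(Function('x')(Function('M')(8, -7)), Mul(-1, 47924)) = Add(Mul(2, Mul(16, -7), Add(54, Mul(16, -7))), Mul(-1, 47924)) = Add(Mul(2, -112, Add(54, -112)), -47924) = Add(Mul(2, -112, -58), -47924) = Add(12992, -47924) = -34932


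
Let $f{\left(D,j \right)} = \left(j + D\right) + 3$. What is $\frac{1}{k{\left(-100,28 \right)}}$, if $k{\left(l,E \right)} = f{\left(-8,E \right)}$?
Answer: $\frac{1}{23} \approx 0.043478$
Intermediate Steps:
$f{\left(D,j \right)} = 3 + D + j$ ($f{\left(D,j \right)} = \left(D + j\right) + 3 = 3 + D + j$)
$k{\left(l,E \right)} = -5 + E$ ($k{\left(l,E \right)} = 3 - 8 + E = -5 + E$)
$\frac{1}{k{\left(-100,28 \right)}} = \frac{1}{-5 + 28} = \frac{1}{23}$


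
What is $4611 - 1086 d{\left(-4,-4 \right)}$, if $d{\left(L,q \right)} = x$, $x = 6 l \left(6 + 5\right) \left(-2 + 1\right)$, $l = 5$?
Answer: $362991$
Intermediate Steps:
$x = -330$ ($x = 6 \cdot 5 \left(6 + 5\right) \left(-2 + 1\right) = 30 \cdot 11 \left(-1\right) = 30 \left(-11\right) = -330$)
$d{\left(L,q \right)} = -330$
$4611 - 1086 d{\left(-4,-4 \right)} = 4611 - -358380 = 4611 + 358380 = 362991$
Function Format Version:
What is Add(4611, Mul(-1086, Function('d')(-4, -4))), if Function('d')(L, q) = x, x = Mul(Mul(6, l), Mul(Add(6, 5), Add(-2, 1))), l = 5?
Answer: 362991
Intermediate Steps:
x = -330 (x = Mul(Mul(6, 5), Mul(Add(6, 5), Add(-2, 1))) = Mul(30, Mul(11, -1)) = Mul(30, -11) = -330)
Function('d')(L, q) = -330
Add(4611, Mul(-1086, Function('d')(-4, -4))) = Add(4611, Mul(-1086, -330)) = Add(4611, 358380) = 362991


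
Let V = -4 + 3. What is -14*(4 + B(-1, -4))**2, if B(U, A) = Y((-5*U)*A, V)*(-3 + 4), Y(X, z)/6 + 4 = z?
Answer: -9464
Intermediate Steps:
V = -1
Y(X, z) = -24 + 6*z
B(U, A) = -30 (B(U, A) = (-24 + 6*(-1))*(-3 + 4) = (-24 - 6)*1 = -30*1 = -30)
-14*(4 + B(-1, -4))**2 = -14*(4 - 30)**2 = -14*(-26)**2 = -14*676 = -9464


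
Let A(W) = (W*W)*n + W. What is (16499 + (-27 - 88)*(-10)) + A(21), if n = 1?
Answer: 18111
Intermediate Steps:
A(W) = W + W**2 (A(W) = (W*W)*1 + W = W**2*1 + W = W**2 + W = W + W**2)
(16499 + (-27 - 88)*(-10)) + A(21) = (16499 + (-27 - 88)*(-10)) + 21*(1 + 21) = (16499 - 115*(-10)) + 21*22 = (16499 + 1150) + 462 = 17649 + 462 = 18111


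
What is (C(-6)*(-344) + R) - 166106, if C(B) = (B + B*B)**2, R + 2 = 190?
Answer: -475518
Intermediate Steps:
R = 188 (R = -2 + 190 = 188)
C(B) = (B + B**2)**2
(C(-6)*(-344) + R) - 166106 = (((-6)**2*(1 - 6)**2)*(-344) + 188) - 166106 = ((36*(-5)**2)*(-344) + 188) - 166106 = ((36*25)*(-344) + 188) - 166106 = (900*(-344) + 188) - 166106 = (-309600 + 188) - 166106 = -309412 - 166106 = -475518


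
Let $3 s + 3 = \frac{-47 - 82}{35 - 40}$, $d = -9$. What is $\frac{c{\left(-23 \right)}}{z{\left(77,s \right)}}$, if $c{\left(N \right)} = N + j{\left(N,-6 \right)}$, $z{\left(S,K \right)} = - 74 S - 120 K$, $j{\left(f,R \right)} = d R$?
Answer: $- \frac{31}{6610} \approx -0.0046899$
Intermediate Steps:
$s = \frac{38}{5}$ ($s = -1 + \frac{\left(-47 - 82\right) \frac{1}{35 - 40}}{3} = -1 + \frac{\left(-129\right) \frac{1}{-5}}{3} = -1 + \frac{\left(-129\right) \left(- \frac{1}{5}\right)}{3} = -1 + \frac{1}{3} \cdot \frac{129}{5} = -1 + \frac{43}{5} = \frac{38}{5} \approx 7.6$)
$j{\left(f,R \right)} = - 9 R$
$z{\left(S,K \right)} = - 120 K - 74 S$
$c{\left(N \right)} = 54 + N$ ($c{\left(N \right)} = N - -54 = N + 54 = 54 + N$)
$\frac{c{\left(-23 \right)}}{z{\left(77,s \right)}} = \frac{54 - 23}{\left(-120\right) \frac{38}{5} - 5698} = \frac{31}{-912 - 5698} = \frac{31}{-6610} = 31 \left(- \frac{1}{6610}\right) = - \frac{31}{6610}$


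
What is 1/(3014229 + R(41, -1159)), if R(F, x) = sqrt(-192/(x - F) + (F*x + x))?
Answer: 75355725/227139412827971 - 5*I*sqrt(1216946)/227139412827971 ≈ 3.3176e-7 - 2.4284e-11*I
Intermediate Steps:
R(F, x) = sqrt(x - 192/(x - F) + F*x) (R(F, x) = sqrt(-192/(x - F) + (x + F*x)) = sqrt(x - 192/(x - F) + F*x))
1/(3014229 + R(41, -1159)) = 1/(3014229 + sqrt((192 - 1159*(1 + 41)*(41 - 1*(-1159)))/(41 - 1*(-1159)))) = 1/(3014229 + sqrt((192 - 1159*42*(41 + 1159))/(41 + 1159))) = 1/(3014229 + sqrt((192 - 1159*42*1200)/1200)) = 1/(3014229 + sqrt((192 - 58413600)/1200)) = 1/(3014229 + sqrt((1/1200)*(-58413408))) = 1/(3014229 + sqrt(-1216946/25)) = 1/(3014229 + I*sqrt(1216946)/5)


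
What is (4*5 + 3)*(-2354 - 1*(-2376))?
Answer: 506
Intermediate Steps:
(4*5 + 3)*(-2354 - 1*(-2376)) = (20 + 3)*(-2354 + 2376) = 23*22 = 506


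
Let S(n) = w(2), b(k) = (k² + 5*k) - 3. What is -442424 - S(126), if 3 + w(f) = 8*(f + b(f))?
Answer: -442525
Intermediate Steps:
b(k) = -3 + k² + 5*k
w(f) = -27 + 8*f² + 48*f (w(f) = -3 + 8*(f + (-3 + f² + 5*f)) = -3 + 8*(-3 + f² + 6*f) = -3 + (-24 + 8*f² + 48*f) = -27 + 8*f² + 48*f)
S(n) = 101 (S(n) = -27 + 8*2² + 48*2 = -27 + 8*4 + 96 = -27 + 32 + 96 = 101)
-442424 - S(126) = -442424 - 1*101 = -442424 - 101 = -442525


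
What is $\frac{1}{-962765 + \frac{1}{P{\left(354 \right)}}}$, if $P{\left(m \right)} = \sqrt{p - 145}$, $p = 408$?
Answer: $- \frac{253207195}{243779025094174} - \frac{\sqrt{263}}{243779025094174} \approx -1.0387 \cdot 10^{-6}$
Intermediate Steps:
$P{\left(m \right)} = \sqrt{263}$ ($P{\left(m \right)} = \sqrt{408 - 145} = \sqrt{263}$)
$\frac{1}{-962765 + \frac{1}{P{\left(354 \right)}}} = \frac{1}{-962765 + \frac{1}{\sqrt{263}}} = \frac{1}{-962765 + \frac{\sqrt{263}}{263}}$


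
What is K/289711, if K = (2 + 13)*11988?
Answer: 179820/289711 ≈ 0.62069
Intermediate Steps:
K = 179820 (K = 15*11988 = 179820)
K/289711 = 179820/289711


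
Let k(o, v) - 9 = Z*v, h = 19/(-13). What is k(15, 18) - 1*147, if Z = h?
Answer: -2136/13 ≈ -164.31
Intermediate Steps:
h = -19/13 (h = 19*(-1/13) = -19/13 ≈ -1.4615)
Z = -19/13 ≈ -1.4615
k(o, v) = 9 - 19*v/13
k(15, 18) - 1*147 = (9 - 19/13*18) - 1*147 = (9 - 342/13) - 147 = -225/13 - 147 = -2136/13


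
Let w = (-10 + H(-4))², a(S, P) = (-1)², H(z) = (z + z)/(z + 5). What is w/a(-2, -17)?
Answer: 324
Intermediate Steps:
H(z) = 2*z/(5 + z) (H(z) = (2*z)/(5 + z) = 2*z/(5 + z))
a(S, P) = 1
w = 324 (w = (-10 + 2*(-4)/(5 - 4))² = (-10 + 2*(-4)/1)² = (-10 + 2*(-4)*1)² = (-10 - 8)² = (-18)² = 324)
w/a(-2, -17) = 324/1 = 324*1 = 324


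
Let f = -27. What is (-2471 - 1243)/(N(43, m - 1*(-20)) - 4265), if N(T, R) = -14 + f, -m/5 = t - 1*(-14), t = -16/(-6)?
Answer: 1857/2153 ≈ 0.86252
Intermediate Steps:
t = 8/3 (t = -16*(-⅙) = 8/3 ≈ 2.6667)
m = -250/3 (m = -5*(8/3 - 1*(-14)) = -5*(8/3 + 14) = -5*50/3 = -250/3 ≈ -83.333)
N(T, R) = -41 (N(T, R) = -14 - 27 = -41)
(-2471 - 1243)/(N(43, m - 1*(-20)) - 4265) = (-2471 - 1243)/(-41 - 4265) = -3714/(-4306) = -3714*(-1/4306) = 1857/2153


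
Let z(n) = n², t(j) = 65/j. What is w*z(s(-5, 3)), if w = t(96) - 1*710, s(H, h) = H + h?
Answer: -68095/24 ≈ -2837.3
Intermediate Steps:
w = -68095/96 (w = 65/96 - 1*710 = 65*(1/96) - 710 = 65/96 - 710 = -68095/96 ≈ -709.32)
w*z(s(-5, 3)) = -68095*(-5 + 3)²/96 = -68095/96*(-2)² = -68095/96*4 = -68095/24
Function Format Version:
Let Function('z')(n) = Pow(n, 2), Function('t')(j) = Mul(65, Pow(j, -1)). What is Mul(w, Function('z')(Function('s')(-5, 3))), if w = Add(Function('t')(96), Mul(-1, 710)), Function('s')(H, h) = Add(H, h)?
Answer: Rational(-68095, 24) ≈ -2837.3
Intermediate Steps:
w = Rational(-68095, 96) (w = Add(Mul(65, Pow(96, -1)), Mul(-1, 710)) = Add(Mul(65, Rational(1, 96)), -710) = Add(Rational(65, 96), -710) = Rational(-68095, 96) ≈ -709.32)
Mul(w, Function('z')(Function('s')(-5, 3))) = Mul(Rational(-68095, 96), Pow(Add(-5, 3), 2)) = Mul(Rational(-68095, 96), Pow(-2, 2)) = Mul(Rational(-68095, 96), 4) = Rational(-68095, 24)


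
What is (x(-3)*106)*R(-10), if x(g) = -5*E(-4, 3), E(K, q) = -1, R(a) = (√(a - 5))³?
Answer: -7950*I*√15 ≈ -30790.0*I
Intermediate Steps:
R(a) = (-5 + a)^(3/2) (R(a) = (√(-5 + a))³ = (-5 + a)^(3/2))
x(g) = 5 (x(g) = -5*(-1) = 5)
(x(-3)*106)*R(-10) = (5*106)*(-5 - 10)^(3/2) = 530*(-15)^(3/2) = 530*(-15*I*√15) = -7950*I*√15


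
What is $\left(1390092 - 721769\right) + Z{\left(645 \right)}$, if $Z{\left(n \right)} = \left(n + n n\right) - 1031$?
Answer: $1083962$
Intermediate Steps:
$Z{\left(n \right)} = -1031 + n + n^{2}$ ($Z{\left(n \right)} = \left(n + n^{2}\right) - 1031 = -1031 + n + n^{2}$)
$\left(1390092 - 721769\right) + Z{\left(645 \right)} = \left(1390092 - 721769\right) + \left(-1031 + 645 + 645^{2}\right) = \left(1390092 - 721769\right) + \left(-1031 + 645 + 416025\right) = 668323 + 415639 = 1083962$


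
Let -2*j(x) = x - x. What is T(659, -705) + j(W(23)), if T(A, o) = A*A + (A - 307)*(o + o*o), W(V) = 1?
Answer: 175138921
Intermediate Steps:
T(A, o) = A² + (-307 + A)*(o + o²)
j(x) = 0 (j(x) = -(x - x)/2 = -½*0 = 0)
T(659, -705) + j(W(23)) = (659² - 307*(-705) - 307*(-705)² + 659*(-705) + 659*(-705)²) + 0 = (434281 + 216435 - 307*497025 - 464595 + 659*497025) + 0 = (434281 + 216435 - 152586675 - 464595 + 327539475) + 0 = 175138921 + 0 = 175138921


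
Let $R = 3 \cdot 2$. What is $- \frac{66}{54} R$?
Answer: $- \frac{22}{3} \approx -7.3333$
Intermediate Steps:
$R = 6$
$- \frac{66}{54} R = - \frac{66}{54} \cdot 6 = \left(-66\right) \frac{1}{54} \cdot 6 = \left(- \frac{11}{9}\right) 6 = - \frac{22}{3}$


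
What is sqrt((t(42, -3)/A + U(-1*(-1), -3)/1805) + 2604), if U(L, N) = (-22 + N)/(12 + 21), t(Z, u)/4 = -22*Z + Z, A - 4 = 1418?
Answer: sqrt(6382872864555)/49533 ≈ 51.005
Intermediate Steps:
A = 1422 (A = 4 + 1418 = 1422)
t(Z, u) = -84*Z (t(Z, u) = 4*(-22*Z + Z) = 4*(-21*Z) = -84*Z)
U(L, N) = -2/3 + N/33 (U(L, N) = (-22 + N)/33 = (-22 + N)*(1/33) = -2/3 + N/33)
sqrt((t(42, -3)/A + U(-1*(-1), -3)/1805) + 2604) = sqrt((-84*42/1422 + (-2/3 + (1/33)*(-3))/1805) + 2604) = sqrt((-3528*1/1422 + (-2/3 - 1/11)*(1/1805)) + 2604) = sqrt((-196/79 - 25/33*1/1805) + 2604) = sqrt((-196/79 - 5/11913) + 2604) = sqrt(-2335343/941127 + 2604) = sqrt(2448359365/941127) = sqrt(6382872864555)/49533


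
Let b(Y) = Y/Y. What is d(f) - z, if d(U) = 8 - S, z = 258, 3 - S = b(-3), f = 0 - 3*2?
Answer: -252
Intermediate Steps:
f = -6 (f = 0 - 6 = -6)
b(Y) = 1
S = 2 (S = 3 - 1*1 = 3 - 1 = 2)
d(U) = 6 (d(U) = 8 - 1*2 = 8 - 2 = 6)
d(f) - z = 6 - 1*258 = 6 - 258 = -252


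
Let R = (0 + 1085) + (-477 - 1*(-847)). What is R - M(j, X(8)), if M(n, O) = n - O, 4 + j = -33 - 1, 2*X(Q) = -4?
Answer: 1491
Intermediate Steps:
X(Q) = -2 (X(Q) = (½)*(-4) = -2)
j = -38 (j = -4 + (-33 - 1) = -4 - 34 = -38)
R = 1455 (R = 1085 + (-477 + 847) = 1085 + 370 = 1455)
R - M(j, X(8)) = 1455 - (-38 - 1*(-2)) = 1455 - (-38 + 2) = 1455 - 1*(-36) = 1455 + 36 = 1491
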